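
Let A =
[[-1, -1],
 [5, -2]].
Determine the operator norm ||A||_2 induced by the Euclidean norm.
||A||_2 = sqrt((31 + sqrt(765))/2) ≈ 5.4157 (= sqrt(largest eigenvalue of A^T A))

||A||_2 = sigma_max(A) = sqrt(lambda_max(A^T A)). Form the symmetric matrix M = A^T A =
[[26, -9],
 [-9, 5]].
Its characteristic polynomial (trace, determinant of M give the coefficients) is
  p(λ) = det(λ I - M) = λ^2 - 31λ + 49.
For λ^2 - 31λ + 49 the discriminant is 765. It is nonnegative but not a perfect square, so the roots are real and irrational: λ = (31 ± sqrt(765))/2 ≈ 29.3293, 1.6707.
So the eigenvalues of A^T A are ≈ 1.6707, 29.3293 (all ≥ 0, as they must be for A^T A). The largest is λ_max = (31 + sqrt(765))/2 ≈ 29.3293, hence ||A||_2 = sqrt(λ_max) = sqrt((31 + sqrt(765))/2) ≈ 5.4157.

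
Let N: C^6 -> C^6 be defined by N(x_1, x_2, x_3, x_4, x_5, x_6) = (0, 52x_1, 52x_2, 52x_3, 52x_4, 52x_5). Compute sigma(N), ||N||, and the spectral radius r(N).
sigma(N) = {0}; ||N|| = 52; r(N) = 0. (N is nilpotent with N^6 = 0.)

On C^6, N is a strictly lower-triangular matrix with 52 on the subdiagonal and zeros elsewhere, so its characteristic polynomial is lambda^6 and every eigenvalue is 0: sigma(N) = {0}. For the operator norm, N e_i = 52e_{i+1} for i = 1, ..., 5 and N e_6 = 0, so the singular values of N are 52 (with multiplicity 5) and 0; hence ||N|| = 52. The spectral radius r(N) = max|lambda| = 0. Note ||N|| > r(N) — characteristic of non-normal nilpotent operators. Indeed N^6 = 0.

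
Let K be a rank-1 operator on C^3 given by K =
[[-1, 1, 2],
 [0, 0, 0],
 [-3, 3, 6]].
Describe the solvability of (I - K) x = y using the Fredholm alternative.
(I - K) is invertible (det(I - K) = -4 ≠ 0), so for every y in C^3 the equation (I - K) x = y has a unique solution.

K has rank 1, so it is an outer product K = u v^T: every row of K is a multiple of one row vector. Reading off the entries, u = (-1, 0, -3) and v = (1, -1, -2) (row i of K equals u_i·v^T). A rank-one matrix u v^T satisfies K u = u (v·u) and kills the (2)-dimensional subspace v^⊥, so its characteristic polynomial is lambda^2 (lambda - v·u) with v·u = tr K = 5. Hence the eigenvalues of I - K are 1 (multiplicity 2) and 1 - (5) = -4, so det(I - K) = -4. (Direct check: I - K =
[[2, -1, -2],
 [0, 1, 0],
 [3, -3, -5]]
has determinant -4.) The finite-dimensional Fredholm alternative says: either (I - K) is invertible, or ker(I - K) ≠ {0} and then range(I - K) = ker((I - K)^*)^⊥, with dim ker(I - K) = dim ker((I - K)^*). Since det(I - K) ≠ 0, 1 is not an eigenvalue of K and ker(I - K) = {0}, so we are in the first case: for every y there is a unique x = (I - K)^(-1) y. Explicitly, by the Sherman–Morrison formula, (I - u v^T)^(-1) = I + u v^T/(1 - v·u), i.e. (I - K)^(-1) = I + K/(-4).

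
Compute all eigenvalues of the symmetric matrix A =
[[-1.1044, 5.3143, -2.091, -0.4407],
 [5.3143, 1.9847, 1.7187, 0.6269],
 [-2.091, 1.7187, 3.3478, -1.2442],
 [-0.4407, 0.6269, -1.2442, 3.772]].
sigma(A) ≈ {-6, 3, 5, 6}

A is real symmetric, so its spectrum consists of real eigenvalues. Expanding the characteristic polynomial of the displayed matrix gives
  det(λ I - A) = p(λ) = λ^4 + (-8)λ^3 + (-21)λ^2 + (288.003)λ + (-540.0101).
Solving p(λ) = 0 yields eigenvalues ≈ -6, 3, 5, 6. (A is shown rounded to 4 decimals, so these recover the underlying integer eigenvalues to within that precision.)
Verification: the trace of A = 8 equals the sum of eigenvalues 8, and det(A) ≈ -540.0101 matches the eigenvalue product -540.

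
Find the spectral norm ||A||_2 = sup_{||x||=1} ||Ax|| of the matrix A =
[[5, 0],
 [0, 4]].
||A||_2 = 5 (= sqrt(largest eigenvalue of A^T A))

||A||_2 = sigma_max(A) = sqrt(lambda_max(A^T A)). Form the symmetric matrix M = A^T A =
[[25, 0],
 [0, 16]].
Its characteristic polynomial (trace, determinant of M give the coefficients) is
  p(λ) = det(λ I - M) = λ^2 - 41λ + 400.
For λ^2 - 41λ + 400 the discriminant is 81. It is a perfect square (9^2), so the roots are rational: λ = (41 ± 9)/2 = 25, 16.
So the eigenvalues of A^T A are ≈ 16, 25 (all ≥ 0, as they must be for A^T A). The largest is λ_max = 25, hence ||A||_2 = sqrt(λ_max) = 5.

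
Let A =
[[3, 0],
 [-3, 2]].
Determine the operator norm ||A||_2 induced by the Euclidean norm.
||A||_2 = sqrt((22 + sqrt(340))/2) ≈ 4.4966 (= sqrt(largest eigenvalue of A^T A))

||A||_2 = sigma_max(A) = sqrt(lambda_max(A^T A)). Form the symmetric matrix M = A^T A =
[[18, -6],
 [-6, 4]].
Its characteristic polynomial (trace, determinant of M give the coefficients) is
  p(λ) = det(λ I - M) = λ^2 - 22λ + 36.
For λ^2 - 22λ + 36 the discriminant is 340. It is nonnegative but not a perfect square, so the roots are real and irrational: λ = (22 ± sqrt(340))/2 ≈ 20.2195, 1.7805.
So the eigenvalues of A^T A are ≈ 1.7805, 20.2195 (all ≥ 0, as they must be for A^T A). The largest is λ_max = (22 + sqrt(340))/2 ≈ 20.2195, hence ||A||_2 = sqrt(λ_max) = sqrt((22 + sqrt(340))/2) ≈ 4.4966.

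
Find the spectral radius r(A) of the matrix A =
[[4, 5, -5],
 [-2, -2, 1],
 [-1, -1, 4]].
r(A) ≈ 5.0916

The eigenvalues of A are the roots of its characteristic polynomial. With M = A (coefficients from the trace, the sum of principal 2x2 minors, and det A):
  p(λ) = det(λ I - M) = λ^3 - 6λ^2 + 6λ - 7.
No integer candidate from the rational root theorem (±divisors of 7) is a root, so the roots are irrational. The cubic discriminant is Δ = -2403 < 0, so there is one real root and a complex-conjugate pair. p(5) = -2 and p(6) = 29 have opposite signs, so a root lies in (5, 6); Newton's method refines it to λ ≈ 5.0916. Dividing out (λ - (5.0916)) leaves approximately λ^2 - 0.9084λ + 1.3748. For λ^2 - 0.9084λ + 1.3748 the discriminant is -4.6741. It is negative, so the remaining roots are the complex-conjugate pair λ ≈ 0.4542 ± 1.081i. Their product equals the constant term, so |λ|^2 ≈ 1.3748 and |λ| ≈ 1.1725.
Thus the eigenvalues (to 4 decimals) are 5.0916 (modulus 5.0916); 0.4542 ± 1.081i (modulus 1.1725). The spectral radius is the largest modulus: r(A) ≈ 5.0916. (Cross-check: r(A) ≤ ||A||_2 ≈ 9.3357; equality holds whenever A is normal, though it can also hold for some non-normal A.)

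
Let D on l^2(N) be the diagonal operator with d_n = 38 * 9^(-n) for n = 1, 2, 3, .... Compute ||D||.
||D|| = 38/9 (attained at n = 1)

For D diagonal, ||D|| = sup_n |d_n|. The sequence d_n = 38 * 9^(-n) is positive and strictly decreasing (ratio 9^(-1) < 1), so the supremum is d_1 = 38/9. Hence ||D|| = 38/9.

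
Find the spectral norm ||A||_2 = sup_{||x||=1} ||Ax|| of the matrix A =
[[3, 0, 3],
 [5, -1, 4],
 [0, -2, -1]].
||A||_2 ≈ 7.7296 (= sqrt(largest eigenvalue of A^T A))

||A||_2 = sigma_max(A) = sqrt(lambda_max(A^T A)). Form the symmetric matrix M = A^T A =
[[34, -5, 29],
 [-5, 5, -2],
 [29, -2, 26]].
Its characteristic polynomial (trace, sum of principal 2x2 minors, determinant of M give the coefficients) is
  p(λ) = det(λ I - M) = λ^3 - 65λ^2 + 314λ - 9.
No integer candidate from the rational root theorem (±divisors of 9) is a root, so the roots are irrational. The cubic discriminant is Δ = 286149257 > 0, so there are three distinct real roots. p(0) = -9 and p(1) = 241 have opposite signs, so a root lies in (0, 1); Newton's method refines it to λ ≈ 0.0288. p(5) = 61 and p(6) = -249 have opposite signs, so a root lies in (5, 6); Newton's method refines it to λ ≈ 5.2241. p(59) = -2369 and p(60) = 831 have opposite signs, so a root lies in (59, 60); Newton's method refines it to λ ≈ 59.747. Check (Vieta): the three roots sum to 65, matching tr M = 65.
So the eigenvalues of A^T A are ≈ 0.0288, 5.2241, 59.747 (all ≥ 0, as they must be for A^T A). The largest is λ_max ≈ 59.747, hence ||A||_2 = sqrt(λ_max) ≈ 7.7296.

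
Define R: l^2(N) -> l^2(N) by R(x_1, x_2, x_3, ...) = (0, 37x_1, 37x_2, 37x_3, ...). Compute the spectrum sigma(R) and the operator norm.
sigma(R) = closed disk {z in C : |z| ≤ 37}; ||R|| = 37

Note R = 37·U where U is the unit right shift (U x)_k = x_{k-1} (with x_0 := 0); so ||R|| = 37||U|| and sigma(R) = 37·sigma(U). ||R x||^2 = sum_{k≥1} |37x_k|^2 = 1369||x||^2, so ||R|| = 37 and sigma(R) ⊂ {|z| ≤ 37}. For any |lambda| < 37, the equation (R - lambda I) x = 0 forces x_1 = 0, then 37x_k = lambda x_{k+1} ⇒ x = 0, so R has no eigenvalues. But (R - lambda I) is not surjective for |lambda| < 37: solving (R - lambda I) x = e_1 would require x_n proportional to (lambda/37)^(-n), which is not in l^2. So every |lambda| < 37 lies in the residual spectrum. The boundary |lambda| = 37 is in the approximate point spectrum (the spectrum is closed). Hence sigma(R) is the closed disk of radius 37.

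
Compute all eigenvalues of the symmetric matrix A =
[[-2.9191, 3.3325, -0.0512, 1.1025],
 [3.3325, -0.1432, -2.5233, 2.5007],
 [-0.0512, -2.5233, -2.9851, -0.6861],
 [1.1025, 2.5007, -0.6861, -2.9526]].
sigma(A) ≈ {-6, -4, -3, 4}

A is real symmetric, so its spectrum consists of real eigenvalues. Expanding the characteristic polynomial of the displayed matrix gives
  det(λ I - A) = p(λ) = λ^4 + (9)λ^3 + (2)λ^2 + (-144)λ + (-288.0019).
Solving p(λ) = 0 yields eigenvalues ≈ -6, -4, -3, 4. (A is shown rounded to 4 decimals, so these recover the underlying integer eigenvalues to within that precision.)
Verification: the trace of A = -9 equals the sum of eigenvalues -9, and det(A) ≈ -288.0019 matches the eigenvalue product -288.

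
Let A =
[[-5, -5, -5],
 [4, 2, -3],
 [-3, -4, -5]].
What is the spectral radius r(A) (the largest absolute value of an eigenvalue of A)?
r(A) ≈ 8.0161

The eigenvalues of A are the roots of its characteristic polynomial. With M = A (coefficients from the trace, the sum of principal 2x2 minors, and det A):
  p(λ) = det(λ I - M) = λ^3 + 8λ^2 - 2λ - 15.
No integer candidate from the rational root theorem (±divisors of 15) is a root, so the roots are irrational. The cubic discriminant is Δ = 29253 > 0, so there are three distinct real roots. p(-9) = -78 and p(-8) = 1 have opposite signs, so a root lies in (-9, -8); Newton's method refines it to λ ≈ -8.0161. p(-2) = 13 and p(-1) = -6 have opposite signs, so a root lies in (-2, -1); Newton's method refines it to λ ≈ -1.3599. p(1) = -8 and p(2) = 21 have opposite signs, so a root lies in (1, 2); Newton's method refines it to λ ≈ 1.376. Check (Vieta): the three roots sum to -8, matching tr M = -8.
Thus the eigenvalues (to 4 decimals) are -8.0161 (modulus 8.0161); -1.3599 (modulus 1.3599); 1.376 (modulus 1.376). The spectral radius is the largest modulus: r(A) ≈ 8.0161. (Cross-check: r(A) ≤ ||A||_2 ≈ 11.2271; equality holds whenever A is normal, though it can also hold for some non-normal A.)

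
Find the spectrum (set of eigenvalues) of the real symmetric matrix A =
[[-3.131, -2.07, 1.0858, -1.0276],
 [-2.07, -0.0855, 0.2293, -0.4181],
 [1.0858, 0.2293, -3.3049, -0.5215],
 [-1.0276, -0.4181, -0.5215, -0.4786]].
sigma(A) ≈ {-5, -3, 0, 1}

A is real symmetric, so its spectrum consists of real eigenvalues. Expanding the characteristic polynomial of the displayed matrix gives
  det(λ I - A) = p(λ) = λ^4 + (7)λ^3 + (7)λ^2 + (-15)λ + (0).
Solving p(λ) = 0 yields eigenvalues ≈ -5, -3, 0, 1. (A is shown rounded to 4 decimals, so these recover the underlying integer eigenvalues to within that precision.)
Verification: the trace of A = -7 equals the sum of eigenvalues -7, and det(A) ≈ -0.0001 matches the eigenvalue product 0.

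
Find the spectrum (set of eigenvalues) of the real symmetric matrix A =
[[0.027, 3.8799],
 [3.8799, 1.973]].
sigma(A) ≈ {-3, 5}

A is real symmetric, so its spectrum consists of real eigenvalues. Expanding the characteristic polynomial of the displayed matrix gives
  det(λ I - A) = p(λ) = λ^2 + (-2)λ + (-15).
Solving p(λ) = 0 yields eigenvalues ≈ -3, 5. (A is shown rounded to 4 decimals, so these recover the underlying integer eigenvalues to within that precision.)
Verification: the trace of A = 2 equals the sum of eigenvalues 2, and det(A) ≈ -15.0004 matches the eigenvalue product -15.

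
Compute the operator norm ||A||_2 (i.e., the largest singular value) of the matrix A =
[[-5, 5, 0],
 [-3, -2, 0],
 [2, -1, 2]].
||A||_2 ≈ 7.4662 (= sqrt(largest eigenvalue of A^T A))

||A||_2 = sigma_max(A) = sqrt(lambda_max(A^T A)). Form the symmetric matrix M = A^T A =
[[38, -21, 4],
 [-21, 30, -2],
 [4, -2, 4]].
Its characteristic polynomial (trace, sum of principal 2x2 minors, determinant of M give the coefficients) is
  p(λ) = det(λ I - M) = λ^3 - 72λ^2 + 951λ - 2500.
No integer candidate from the rational root theorem (±divisors of 2500) is a root, so the roots are irrational. The cubic discriminant is Δ = 428083380 > 0, so there are three distinct real roots. p(3) = -268 and p(4) = 216 have opposite signs, so a root lies in (3, 4); Newton's method refines it to λ ≈ 3.522. p(12) = 272 and p(13) = -108 have opposite signs, so a root lies in (12, 13); Newton's method refines it to λ ≈ 12.7334. p(55) = -1620 and p(56) = 580 have opposite signs, so a root lies in (55, 56); Newton's method refines it to λ ≈ 55.7446. Check (Vieta): the three roots sum to 72, matching tr M = 72.
So the eigenvalues of A^T A are ≈ 3.522, 12.7334, 55.7446 (all ≥ 0, as they must be for A^T A). The largest is λ_max ≈ 55.7446, hence ||A||_2 = sqrt(λ_max) ≈ 7.4662.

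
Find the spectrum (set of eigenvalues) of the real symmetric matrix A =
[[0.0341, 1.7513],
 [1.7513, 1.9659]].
sigma(A) ≈ {-1, 3}

A is real symmetric, so its spectrum consists of real eigenvalues. Expanding the characteristic polynomial of the displayed matrix gives
  det(λ I - A) = p(λ) = λ^2 + (-2)λ + (-3).
Solving p(λ) = 0 yields eigenvalues ≈ -1, 3. (A is shown rounded to 4 decimals, so these recover the underlying integer eigenvalues to within that precision.)
Verification: the trace of A = 2 equals the sum of eigenvalues 2, and det(A) ≈ -3.0000 matches the eigenvalue product -3.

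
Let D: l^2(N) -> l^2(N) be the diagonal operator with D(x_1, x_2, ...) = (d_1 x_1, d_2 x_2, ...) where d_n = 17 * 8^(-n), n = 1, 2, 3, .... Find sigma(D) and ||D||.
sigma(D) = {17 * 8^(-n) : n ≥ 1} ∪ {0}; ||D|| = 17/8

A bounded diagonal operator on l^2 with diagonal entries d_n has spectrum equal to the closure of {d_n : n ≥ 1}: every d_n is an eigenvalue (with eigenvector e_n), so {d_n} ⊂ sigma(D); the spectrum is closed, so its closure is too; and for lambda not in the closure, (D - lambda I) has bounded inverse (the diagonal entries 1/(d_n - lambda) are bounded). For our sequence d_n = 17 * 8^(-n), n = 1, 2, 3, ...:
  - {d_n} = {17 * 8^(-n) : n ≥ 1}; the only limit point is 0
  - closure = {17 * 8^(-n) : n ≥ 1} ∪ {0}
For the norm: a diagonal operator has ||D|| = sup_n |d_n|. Here d_n = 17 * 8^(-n) is positive and decreasing, so sup_n |d_n| = d_1 = 17/8. So ||D|| = 17/8.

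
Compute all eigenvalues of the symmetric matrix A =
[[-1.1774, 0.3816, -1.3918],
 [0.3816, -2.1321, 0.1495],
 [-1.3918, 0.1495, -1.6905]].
sigma(A) ≈ {-3, -2, 0}

A is real symmetric, so its spectrum consists of real eigenvalues. Expanding the characteristic polynomial of the displayed matrix gives
  det(λ I - A) = p(λ) = λ^3 + (5)λ^2 + (6)λ + (0).
Solving p(λ) = 0 yields eigenvalues ≈ -3, -2, 0. (A is shown rounded to 4 decimals, so these recover the underlying integer eigenvalues to within that precision.)
Verification: the trace of A = -5 equals the sum of eigenvalues -5, and det(A) ≈ 0.0001 matches the eigenvalue product 0.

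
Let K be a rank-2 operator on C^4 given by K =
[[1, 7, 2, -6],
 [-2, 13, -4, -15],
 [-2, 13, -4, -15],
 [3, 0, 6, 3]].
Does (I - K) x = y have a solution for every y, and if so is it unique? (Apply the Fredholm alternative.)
(I - K) is invertible (det(I - K) = 153 ≠ 0), so for every y in C^4 the equation (I - K) x = y has a unique solution.

K has rank 2 and factors as K = U V^T = u1 v1^T + u2 v2^T with u1 = (-3, -3, -3, -2), v1 = (0, -3, 0, 3), u2 = (-1, 2, 2, -3), v2 = (-1, 2, -2, -3) (multiplying out reproduces the displayed K). The nonzero eigenvalues of U V^T coincide with those of the 2 x 2 matrix G = V^T U = [[v1·u1, v1·u2], [v2·u1, v2·u2]] = [[3, -15], [9, 10]], and by the Sylvester determinant identity det(I_4 - U V^T) = det(I_2 - V^T U) = det([[-2, 15], [-9, -9]]) = (-2)(-9) - (15)(-9) = 153. (Direct check: I - K =
[[0, -7, -2, 6],
 [2, -12, 4, 15],
 [2, -13, 5, 15],
 [-3, 0, -6, -2]]
has determinant 153.) The finite-dimensional Fredholm alternative says: either (I - K) is invertible, or ker(I - K) ≠ {0} and then range(I - K) = ker((I - K)^*)^⊥, with dim ker(I - K) = dim ker((I - K)^*). Since det(I - K) ≠ 0, 1 is not an eigenvalue of K and ker(I - K) = {0}, so we are in the first case: for every y there is a unique x = (I - K)^(-1) y. (Explicitly, by the Woodbury identity, (I - U V^T)^(-1) = I + U (I_2 - G)^(-1) V^T.)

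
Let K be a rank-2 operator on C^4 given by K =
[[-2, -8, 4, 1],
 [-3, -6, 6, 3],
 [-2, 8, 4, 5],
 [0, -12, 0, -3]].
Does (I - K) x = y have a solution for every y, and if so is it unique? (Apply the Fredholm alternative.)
(I - K) is invertible (det(I - K) = -28 ≠ 0), so for every y in C^4 the equation (I - K) x = y has a unique solution.

K has rank 2 and factors as K = U V^T = u1 v1^T + u2 v2^T with u1 = (3, 3, -1, 3), v1 = (-1, -2, 2, 1), u2 = (-1, 0, 3, -3), v2 = (-1, 2, 2, 2) (multiplying out reproduces the displayed K). The nonzero eigenvalues of U V^T coincide with those of the 2 x 2 matrix G = V^T U = [[v1·u1, v1·u2], [v2·u1, v2·u2]] = [[-8, 4], [7, 1]], and by the Sylvester determinant identity det(I_4 - U V^T) = det(I_2 - V^T U) = det([[9, -4], [-7, 0]]) = (9)(0) - (-4)(-7) = -28. (Direct check: I - K =
[[3, 8, -4, -1],
 [3, 7, -6, -3],
 [2, -8, -3, -5],
 [0, 12, 0, 4]]
has determinant -28.) The finite-dimensional Fredholm alternative says: either (I - K) is invertible, or ker(I - K) ≠ {0} and then range(I - K) = ker((I - K)^*)^⊥, with dim ker(I - K) = dim ker((I - K)^*). Since det(I - K) ≠ 0, 1 is not an eigenvalue of K and ker(I - K) = {0}, so we are in the first case: for every y there is a unique x = (I - K)^(-1) y. (Explicitly, by the Woodbury identity, (I - U V^T)^(-1) = I + U (I_2 - G)^(-1) V^T.)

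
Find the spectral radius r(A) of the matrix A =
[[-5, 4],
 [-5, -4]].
r(A) = sqrt(40) ≈ 6.3246

The eigenvalues of A are the roots of its characteristic polynomial. With M = A (coefficients from the trace and determinant):
  p(λ) = det(λ I - M) = λ^2 + 9λ + 40.
For λ^2 + 9λ + 40 the discriminant is -79. It is negative, so the roots are the complex-conjugate pair λ = -9/2 ± (sqrt(79)/2) i ≈ -4.5 ± 4.4441i. For a conjugate pair the product of the roots equals the constant term, so |λ|^2 = 40 and |λ| = sqrt(40) ≈ 6.3246.
Thus the eigenvalues (to 4 decimals) are -4.5 ± 4.4441i (modulus 6.3246). The spectral radius is the largest modulus: r(A) = sqrt(40) ≈ 6.3246. (Cross-check: r(A) ≤ ||A||_2 ≈ 7.0711; equality holds whenever A is normal, though it can also hold for some non-normal A.)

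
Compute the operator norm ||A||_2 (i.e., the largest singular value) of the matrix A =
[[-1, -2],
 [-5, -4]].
||A||_2 = sqrt((46 + sqrt(1972))/2) ≈ 6.7234 (= sqrt(largest eigenvalue of A^T A))

||A||_2 = sigma_max(A) = sqrt(lambda_max(A^T A)). Form the symmetric matrix M = A^T A =
[[26, 22],
 [22, 20]].
Its characteristic polynomial (trace, determinant of M give the coefficients) is
  p(λ) = det(λ I - M) = λ^2 - 46λ + 36.
For λ^2 - 46λ + 36 the discriminant is 1972. It is nonnegative but not a perfect square, so the roots are real and irrational: λ = (46 ± sqrt(1972))/2 ≈ 45.2036, 0.7964.
So the eigenvalues of A^T A are ≈ 0.7964, 45.2036 (all ≥ 0, as they must be for A^T A). The largest is λ_max = (46 + sqrt(1972))/2 ≈ 45.2036, hence ||A||_2 = sqrt(λ_max) = sqrt((46 + sqrt(1972))/2) ≈ 6.7234.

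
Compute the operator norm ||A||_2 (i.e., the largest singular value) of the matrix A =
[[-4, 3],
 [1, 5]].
||A||_2 = sqrt((51 + sqrt(485))/2) ≈ 6.0425 (= sqrt(largest eigenvalue of A^T A))

||A||_2 = sigma_max(A) = sqrt(lambda_max(A^T A)). Form the symmetric matrix M = A^T A =
[[17, -7],
 [-7, 34]].
Its characteristic polynomial (trace, determinant of M give the coefficients) is
  p(λ) = det(λ I - M) = λ^2 - 51λ + 529.
For λ^2 - 51λ + 529 the discriminant is 485. It is nonnegative but not a perfect square, so the roots are real and irrational: λ = (51 ± sqrt(485))/2 ≈ 36.5114, 14.4886.
So the eigenvalues of A^T A are ≈ 14.4886, 36.5114 (all ≥ 0, as they must be for A^T A). The largest is λ_max = (51 + sqrt(485))/2 ≈ 36.5114, hence ||A||_2 = sqrt(λ_max) = sqrt((51 + sqrt(485))/2) ≈ 6.0425.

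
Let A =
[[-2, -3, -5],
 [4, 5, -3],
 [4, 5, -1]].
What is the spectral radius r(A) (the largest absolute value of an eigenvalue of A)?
r(A) ≈ 5.8118

The eigenvalues of A are the roots of its characteristic polynomial. With M = A (coefficients from the trace, the sum of principal 2x2 minors, and det A):
  p(λ) = det(λ I - M) = λ^3 - 2λ^2 + 34λ - 4.
No integer candidate from the rational root theorem (±divisors of 4) is a root, so the roots are irrational. The cubic discriminant is Δ = -148256 < 0, so there is one real root and a complex-conjugate pair. p(0) = -4 and p(1) = 29 have opposite signs, so a root lies in (0, 1); Newton's method refines it to λ ≈ 0.1184. Dividing out (λ - (0.1184)) leaves approximately λ^2 - 1.8816λ + 33.7772. For λ^2 - 1.8816λ + 33.7772 the discriminant is -131.5684. It is negative, so the remaining roots are the complex-conjugate pair λ ≈ 0.9408 ± 5.7352i. Their product equals the constant term, so |λ|^2 ≈ 33.7772 and |λ| ≈ 5.8118.
Thus the eigenvalues (to 4 decimals) are 0.1184 (modulus 0.1184); 0.9408 ± 5.7352i (modulus 5.8118). The spectral radius is the largest modulus: r(A) ≈ 5.8118. (Cross-check: r(A) ≤ ||A||_2 ≈ 9.7915; equality holds whenever A is normal, though it can also hold for some non-normal A.)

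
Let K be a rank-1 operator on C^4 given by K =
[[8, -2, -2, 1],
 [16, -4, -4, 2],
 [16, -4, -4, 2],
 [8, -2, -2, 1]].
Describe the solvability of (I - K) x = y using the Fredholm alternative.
(I - K) is singular (det(I - K) = 0, i.e. 1 ∈ sigma(K)). (I - K) x = y is solvable iff y ⊥ ker((I - K)^*) = span{(8, -2, -2, 1)}, i.e. iff 8y_1 - 2y_2 - 2y_3 + y_4 = 0. When solvable, the solutions are x = y + c·(1, 2, 2, 1), c arbitrary (ker(I - K) = span{(1, 2, 2, 1)}, dimension 1).

K has rank 1, so it is an outer product K = u v^T: every row of K is a multiple of one row vector. Reading off the entries, u = (1, 2, 2, 1) and v = (8, -2, -2, 1) (row i of K equals u_i·v^T). A rank-one matrix u v^T satisfies K u = u (v·u) and kills the (3)-dimensional subspace v^⊥, so its characteristic polynomial is lambda^3 (lambda - v·u) with v·u = tr K = 1. Hence the eigenvalues of I - K are 1 (multiplicity 3) and 1 - (1) = 0, so det(I - K) = 0. (Direct check: I - K =
[[-7, 2, 2, -1],
 [-16, 5, 4, -2],
 [-16, 4, 5, -2],
 [-8, 2, 2, 0]]
has determinant 0.) So 1 is an eigenvalue of K and (I - K) is not invertible. The finite-dimensional Fredholm alternative says: either (I - K) is invertible, or ker(I - K) ≠ {0} and then range(I - K) = ker((I - K)^*)^⊥, with dim ker(I - K) = dim ker((I - K)^*). We are in the second case, so we need both kernels. Kernel of I - K: (I - K) u = u - u (v·u) = u - u = 0, so ker(I - K) = span{u} = span{(1, 2, 2, 1)} (it is exactly 1-dimensional because rank(I - K) = 3). Kernel of the adjoint: K is real, so (I - K)^* = I - K^T = I - v u^T, and (I - v u^T) v = v - v (u·v) = 0; hence ker((I - K)^*) = span{v} = span{(8, -2, -2, 1)}. Therefore (I - K) x = y is solvable iff <y, v> = 0, i.e. iff 8y_1 - 2y_2 - 2y_3 + y_4 = 0. When this holds, K y = u (v·y) = 0, so (I - K) y = y and x = y is a particular solution; the full solution set is the line x = y + c·u = y + c·(1, 2, 2, 1), c ∈ C.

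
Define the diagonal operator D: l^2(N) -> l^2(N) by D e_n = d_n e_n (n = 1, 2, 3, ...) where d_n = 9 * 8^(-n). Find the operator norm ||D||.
||D|| = 9/8 (attained at n = 1)

For D diagonal, ||D|| = sup_n |d_n|. The sequence d_n = 9 * 8^(-n) is positive and strictly decreasing (ratio 8^(-1) < 1), so the supremum is d_1 = 9/8. Hence ||D|| = 9/8.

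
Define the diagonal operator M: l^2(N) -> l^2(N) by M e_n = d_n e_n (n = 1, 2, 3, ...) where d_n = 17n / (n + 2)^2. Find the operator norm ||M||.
||M|| = 17/8 (attained at n = 2)

For M diagonal, ||M|| = sup_n |d_n|. Treat f(x) = 17x / (x + 2)^2 for real x > 0. By the quotient rule, f'(x) = 17(2 - x)/(x + 2)^3, which is positive for x < 2 and negative for x > 2. So f has a unique maximum at x = 2, and since 2 is a positive integer, the supremum over n ≥ 1 is attained at n = 2: d_2 = 17·2/(2 + 2)^2 = 17·2/16 = 17/8. Hence ||M|| = 17/8.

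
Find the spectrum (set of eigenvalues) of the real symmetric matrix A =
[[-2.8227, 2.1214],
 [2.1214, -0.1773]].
sigma(A) ≈ {-4, 1}

A is real symmetric, so its spectrum consists of real eigenvalues. Expanding the characteristic polynomial of the displayed matrix gives
  det(λ I - A) = p(λ) = λ^2 + (3)λ + (-4).
Solving p(λ) = 0 yields eigenvalues ≈ -4, 1. (A is shown rounded to 4 decimals, so these recover the underlying integer eigenvalues to within that precision.)
Verification: the trace of A = -3 equals the sum of eigenvalues -3, and det(A) ≈ -3.9999 matches the eigenvalue product -4.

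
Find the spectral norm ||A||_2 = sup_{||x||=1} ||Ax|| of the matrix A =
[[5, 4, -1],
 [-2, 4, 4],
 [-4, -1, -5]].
||A||_2 ≈ 8.1666 (= sqrt(largest eigenvalue of A^T A))

||A||_2 = sigma_max(A) = sqrt(lambda_max(A^T A)). Form the symmetric matrix M = A^T A =
[[45, 16, 7],
 [16, 33, 17],
 [7, 17, 42]].
Its characteristic polynomial (trace, sum of principal 2x2 minors, determinant of M give the coefficients) is
  p(λ) = det(λ I - M) = λ^3 - 120λ^2 + 4167λ - 40804.
No integer candidate from the rational root theorem (±divisors of 40804) is a root, so the roots are irrational. The cubic discriminant is Δ = 892737396 > 0, so there are three distinct real roots. p(16) = -756 and p(17) = 268 have opposite signs, so a root lies in (16, 17); Newton's method refines it to λ ≈ 16.7246. p(36) = 344 and p(37) = -252 have opposite signs, so a root lies in (36, 37); Newton's method refines it to λ ≈ 36.5814. p(66) = -1006 and p(67) = 468 have opposite signs, so a root lies in (66, 67); Newton's method refines it to λ ≈ 66.694. Check (Vieta): the three roots sum to 120, matching tr M = 120.
So the eigenvalues of A^T A are ≈ 16.7246, 36.5814, 66.694 (all ≥ 0, as they must be for A^T A). The largest is λ_max ≈ 66.694, hence ||A||_2 = sqrt(λ_max) ≈ 8.1666.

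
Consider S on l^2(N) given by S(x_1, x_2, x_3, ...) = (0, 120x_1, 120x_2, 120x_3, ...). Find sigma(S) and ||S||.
sigma(S) = closed disk {z in C : |z| ≤ 120}; ||S|| = 120

Note S = 120·U where U is the unit right shift (U x)_k = x_{k-1} (with x_0 := 0); so ||S|| = 120||U|| and sigma(S) = 120·sigma(U). ||S x||^2 = sum_{k≥1} |120x_k|^2 = 14400||x||^2, so ||S|| = 120 and sigma(S) ⊂ {|z| ≤ 120}. For any |lambda| < 120, the equation (S - lambda I) x = 0 forces x_1 = 0, then 120x_k = lambda x_{k+1} ⇒ x = 0, so S has no eigenvalues. But (S - lambda I) is not surjective for |lambda| < 120: solving (S - lambda I) x = e_1 would require x_n proportional to (lambda/120)^(-n), which is not in l^2. So every |lambda| < 120 lies in the residual spectrum. The boundary |lambda| = 120 is in the approximate point spectrum (the spectrum is closed). Hence sigma(S) is the closed disk of radius 120.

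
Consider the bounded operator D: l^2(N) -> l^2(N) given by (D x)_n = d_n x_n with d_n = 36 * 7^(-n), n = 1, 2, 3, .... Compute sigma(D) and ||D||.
sigma(D) = {36 * 7^(-n) : n ≥ 1} ∪ {0}; ||D|| = 36/7

A bounded diagonal operator on l^2 with diagonal entries d_n has spectrum equal to the closure of {d_n : n ≥ 1}: every d_n is an eigenvalue (with eigenvector e_n), so {d_n} ⊂ sigma(D); the spectrum is closed, so its closure is too; and for lambda not in the closure, (D - lambda I) has bounded inverse (the diagonal entries 1/(d_n - lambda) are bounded). For our sequence d_n = 36 * 7^(-n), n = 1, 2, 3, ...:
  - {d_n} = {36 * 7^(-n) : n ≥ 1}; the only limit point is 0
  - closure = {36 * 7^(-n) : n ≥ 1} ∪ {0}
For the norm: a diagonal operator has ||D|| = sup_n |d_n|. Here d_n = 36 * 7^(-n) is positive and decreasing, so sup_n |d_n| = d_1 = 36/7. So ||D|| = 36/7.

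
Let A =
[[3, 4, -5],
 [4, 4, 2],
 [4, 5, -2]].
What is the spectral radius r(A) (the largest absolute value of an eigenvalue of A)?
r(A) ≈ 6.0492

The eigenvalues of A are the roots of its characteristic polynomial. With M = A (coefficients from the trace, the sum of principal 2x2 minors, and det A):
  p(λ) = det(λ I - M) = λ^3 - 5λ^2 - 8λ + 10.
No integer candidate from the rational root theorem (±divisors of 10) is a root, so the roots are irrational. The cubic discriminant is Δ = 13148 > 0, so there are three distinct real roots. p(-2) = -2 and p(-1) = 12 have opposite signs, so a root lies in (-2, -1); Newton's method refines it to λ ≈ -1.9132. p(0) = 10 and p(1) = -2 have opposite signs, so a root lies in (0, 1); Newton's method refines it to λ ≈ 0.864. p(6) = -2 and p(7) = 52 have opposite signs, so a root lies in (6, 7); Newton's method refines it to λ ≈ 6.0492. Check (Vieta): the three roots sum to 5, matching tr M = 5.
Thus the eigenvalues (to 4 decimals) are -1.9132 (modulus 1.9132); 0.864 (modulus 0.864); 6.0492 (modulus 6.0492). The spectral radius is the largest modulus: r(A) ≈ 6.0492. (Cross-check: r(A) ≤ ||A||_2 ≈ 10.3504; equality holds whenever A is normal, though it can also hold for some non-normal A.)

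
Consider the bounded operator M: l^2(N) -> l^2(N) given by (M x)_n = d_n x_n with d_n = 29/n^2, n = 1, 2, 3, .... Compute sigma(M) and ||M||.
sigma(M) = {29/n^2 : n ≥ 1} ∪ {0}; ||M|| = 29

A bounded diagonal operator on l^2 with diagonal entries d_n has spectrum equal to the closure of {d_n : n ≥ 1}: every d_n is an eigenvalue (with eigenvector e_n), so {d_n} ⊂ sigma(M); the spectrum is closed, so its closure is too; and for lambda not in the closure, (M - lambda I) has bounded inverse (the diagonal entries 1/(d_n - lambda) are bounded). For our sequence d_n = 29/n^2, n = 1, 2, 3, ...:
  - {d_n} = {29/n^2 : n ≥ 1}; the only limit point is 0
  - closure = {29/n^2 : n ≥ 1} ∪ {0}
For the norm: a diagonal operator has ||M|| = sup_n |d_n|. Here d_n = 29/n^2 is positive and decreasing, so sup_n |d_n| = d_1 = 29. So ||M|| = 29.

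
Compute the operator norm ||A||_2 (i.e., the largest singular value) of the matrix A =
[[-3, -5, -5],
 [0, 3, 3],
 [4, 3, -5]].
||A||_2 ≈ 8.6533 (= sqrt(largest eigenvalue of A^T A))

||A||_2 = sigma_max(A) = sqrt(lambda_max(A^T A)). Form the symmetric matrix M = A^T A =
[[25, 27, -5],
 [27, 43, 19],
 [-5, 19, 59]].
Its characteristic polynomial (trace, sum of principal 2x2 minors, determinant of M give the coefficients) is
  p(λ) = det(λ I - M) = λ^3 - 127λ^2 + 3972λ - 5184.
No integer candidate from the rational root theorem (±divisors of 5184) is a root, so the roots are irrational. The cubic discriminant is Δ = 7672019472 > 0, so there are three distinct real roots. p(1) = -1338 and p(2) = 2260 have opposite signs, so a root lies in (1, 2); Newton's method refines it to λ ≈ 1.364. p(50) = 916 and p(51) = -288 have opposite signs, so a root lies in (50, 51); Newton's method refines it to λ ≈ 50.757. p(74) = -1484 and p(75) = 216 have opposite signs, so a root lies in (74, 75); Newton's method refines it to λ ≈ 74.879. Check (Vieta): the three roots sum to 127, matching tr M = 127.
So the eigenvalues of A^T A are ≈ 1.364, 50.757, 74.879 (all ≥ 0, as they must be for A^T A). The largest is λ_max ≈ 74.879, hence ||A||_2 = sqrt(λ_max) ≈ 8.6533.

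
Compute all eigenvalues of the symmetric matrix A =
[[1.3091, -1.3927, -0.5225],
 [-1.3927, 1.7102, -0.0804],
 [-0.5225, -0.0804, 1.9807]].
sigma(A) ≈ {0, 2, 3}

A is real symmetric, so its spectrum consists of real eigenvalues. Expanding the characteristic polynomial of the displayed matrix gives
  det(λ I - A) = p(λ) = λ^3 + (-5)λ^2 + (6)λ + (0).
Solving p(λ) = 0 yields eigenvalues ≈ 0, 2, 3. (A is shown rounded to 4 decimals, so these recover the underlying integer eigenvalues to within that precision.)
Verification: the trace of A = 5 equals the sum of eigenvalues 5, and det(A) ≈ 0.0003 matches the eigenvalue product 0.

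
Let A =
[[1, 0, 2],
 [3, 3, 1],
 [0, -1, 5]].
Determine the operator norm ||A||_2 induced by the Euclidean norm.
||A||_2 ≈ 5.584 (= sqrt(largest eigenvalue of A^T A))

||A||_2 = sigma_max(A) = sqrt(lambda_max(A^T A)). Form the symmetric matrix M = A^T A =
[[10, 9, 5],
 [9, 10, -2],
 [5, -2, 30]].
Its characteristic polynomial (trace, sum of principal 2x2 minors, determinant of M give the coefficients) is
  p(λ) = det(λ I - M) = λ^3 - 50λ^2 + 590λ - 100.
No integer candidate from the rational root theorem (±divisors of 100) is a root, so the roots are irrational. The cubic discriminant is Δ = 51564000 > 0, so there are three distinct real roots. p(0) = -100 and p(1) = 441 have opposite signs, so a root lies in (0, 1); Newton's method refines it to λ ≈ 0.172. p(18) = 152 and p(19) = -81 have opposite signs, so a root lies in (18, 19); Newton's method refines it to λ ≈ 18.6468. p(31) = -69 and p(32) = 348 have opposite signs, so a root lies in (31, 32); Newton's method refines it to λ ≈ 31.1812. Check (Vieta): the three roots sum to 50, matching tr M = 50.
So the eigenvalues of A^T A are ≈ 0.172, 18.6468, 31.1812 (all ≥ 0, as they must be for A^T A). The largest is λ_max ≈ 31.1812, hence ||A||_2 = sqrt(λ_max) ≈ 5.584.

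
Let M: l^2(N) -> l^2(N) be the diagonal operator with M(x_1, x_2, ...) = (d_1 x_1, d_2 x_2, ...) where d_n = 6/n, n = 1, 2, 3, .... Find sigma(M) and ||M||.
sigma(M) = {6/n : n ≥ 1} ∪ {0}; ||M|| = 6

A bounded diagonal operator on l^2 with diagonal entries d_n has spectrum equal to the closure of {d_n : n ≥ 1}: every d_n is an eigenvalue (with eigenvector e_n), so {d_n} ⊂ sigma(M); the spectrum is closed, so its closure is too; and for lambda not in the closure, (M - lambda I) has bounded inverse (the diagonal entries 1/(d_n - lambda) are bounded). For our sequence d_n = 6/n, n = 1, 2, 3, ...:
  - {d_n} = {6/n : n ≥ 1}; the only limit point is 0
  - closure = {6/n : n ≥ 1} ∪ {0}
For the norm: a diagonal operator has ||M|| = sup_n |d_n|. Here d_n = 6/n is positive and decreasing, so sup_n |d_n| = d_1 = 6. So ||M|| = 6.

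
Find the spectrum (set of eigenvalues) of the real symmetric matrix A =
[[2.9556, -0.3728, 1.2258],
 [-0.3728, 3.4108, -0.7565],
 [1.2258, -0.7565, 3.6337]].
sigma(A) ≈ {2, 3, 5}

A is real symmetric, so its spectrum consists of real eigenvalues. Expanding the characteristic polynomial of the displayed matrix gives
  det(λ I - A) = p(λ) = λ^3 + (-10)λ^2 + (31)λ + (-30.0011).
Solving p(λ) = 0 yields eigenvalues ≈ 2, 3, 5. (A is shown rounded to 4 decimals, so these recover the underlying integer eigenvalues to within that precision.)
Verification: the trace of A = 10 equals the sum of eigenvalues 10, and det(A) ≈ 30.0011 matches the eigenvalue product 30.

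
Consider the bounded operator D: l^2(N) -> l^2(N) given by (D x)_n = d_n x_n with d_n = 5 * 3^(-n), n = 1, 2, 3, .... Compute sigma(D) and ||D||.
sigma(D) = {5 * 3^(-n) : n ≥ 1} ∪ {0}; ||D|| = 5/3

A bounded diagonal operator on l^2 with diagonal entries d_n has spectrum equal to the closure of {d_n : n ≥ 1}: every d_n is an eigenvalue (with eigenvector e_n), so {d_n} ⊂ sigma(D); the spectrum is closed, so its closure is too; and for lambda not in the closure, (D - lambda I) has bounded inverse (the diagonal entries 1/(d_n - lambda) are bounded). For our sequence d_n = 5 * 3^(-n), n = 1, 2, 3, ...:
  - {d_n} = {5 * 3^(-n) : n ≥ 1}; the only limit point is 0
  - closure = {5 * 3^(-n) : n ≥ 1} ∪ {0}
For the norm: a diagonal operator has ||D|| = sup_n |d_n|. Here d_n = 5 * 3^(-n) is positive and decreasing, so sup_n |d_n| = d_1 = 5/3. So ||D|| = 5/3.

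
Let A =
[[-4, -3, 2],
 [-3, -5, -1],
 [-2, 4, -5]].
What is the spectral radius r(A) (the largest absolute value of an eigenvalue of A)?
r(A) ≈ 7.7643

The eigenvalues of A are the roots of its characteristic polynomial. With M = A (coefficients from the trace, the sum of principal 2x2 minors, and det A):
  p(λ) = det(λ I - M) = λ^3 + 14λ^2 + 64λ + 121.
No integer candidate from the rational root theorem (±divisors of 121) is a root, so the roots are irrational. The cubic discriminant is Δ = -17675 < 0, so there is one real root and a complex-conjugate pair. p(-8) = -7 and p(-7) = 16 have opposite signs, so a root lies in (-8, -7); Newton's method refines it to λ ≈ -7.7643. Dividing out (λ - (-7.7643)) leaves approximately λ^2 + 6.2357λ + 15.5842. For λ^2 + 6.2357λ + 15.5842 the discriminant is -23.4526. It is negative, so the remaining roots are the complex-conjugate pair λ ≈ -3.1179 ± 2.4214i. Their product equals the constant term, so |λ|^2 ≈ 15.5842 and |λ| ≈ 3.9477.
Thus the eigenvalues (to 4 decimals) are -7.7643 (modulus 7.7643); -3.1179 ± 2.4214i (modulus 3.9477). The spectral radius is the largest modulus: r(A) ≈ 7.7643. (Cross-check: r(A) ≤ ||A||_2 ≈ 8.2667; equality holds whenever A is normal, though it can also hold for some non-normal A.)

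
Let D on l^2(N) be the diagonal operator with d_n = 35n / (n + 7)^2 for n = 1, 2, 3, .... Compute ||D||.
||D|| = 5/4 (attained at n = 7)

For D diagonal, ||D|| = sup_n |d_n|. Treat f(x) = 35x / (x + 7)^2 for real x > 0. By the quotient rule, f'(x) = 35(7 - x)/(x + 7)^3, which is positive for x < 7 and negative for x > 7. So f has a unique maximum at x = 7, and since 7 is a positive integer, the supremum over n ≥ 1 is attained at n = 7: d_7 = 35·7/(7 + 7)^2 = 35·7/196 = 5/4. Hence ||D|| = 5/4.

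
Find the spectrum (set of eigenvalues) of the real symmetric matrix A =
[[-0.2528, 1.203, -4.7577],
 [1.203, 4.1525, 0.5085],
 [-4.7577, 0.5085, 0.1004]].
sigma(A) ≈ {-5, 4, 5}

A is real symmetric, so its spectrum consists of real eigenvalues. Expanding the characteristic polynomial of the displayed matrix gives
  det(λ I - A) = p(λ) = λ^3 + (-4)λ^2 + (-25)λ + (100).
Solving p(λ) = 0 yields eigenvalues ≈ -5, 4, 5. (A is shown rounded to 4 decimals, so these recover the underlying integer eigenvalues to within that precision.)
Verification: the trace of A = 4 equals the sum of eigenvalues 4, and det(A) ≈ -100.0009 matches the eigenvalue product -100.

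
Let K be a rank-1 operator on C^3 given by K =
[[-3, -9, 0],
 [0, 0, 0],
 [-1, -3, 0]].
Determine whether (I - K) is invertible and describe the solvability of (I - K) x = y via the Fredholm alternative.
(I - K) is invertible (det(I - K) = 4 ≠ 0), so for every y in C^3 the equation (I - K) x = y has a unique solution.

K has rank 1, so it is an outer product K = u v^T: every row of K is a multiple of one row vector. Reading off the entries, u = (3, 0, 1) and v = (-1, -3, 0) (row i of K equals u_i·v^T). A rank-one matrix u v^T satisfies K u = u (v·u) and kills the (2)-dimensional subspace v^⊥, so its characteristic polynomial is lambda^2 (lambda - v·u) with v·u = tr K = -3. Hence the eigenvalues of I - K are 1 (multiplicity 2) and 1 - (-3) = 4, so det(I - K) = 4. (Direct check: I - K =
[[4, 9, 0],
 [0, 1, 0],
 [1, 3, 1]]
has determinant 4.) The finite-dimensional Fredholm alternative says: either (I - K) is invertible, or ker(I - K) ≠ {0} and then range(I - K) = ker((I - K)^*)^⊥, with dim ker(I - K) = dim ker((I - K)^*). Since det(I - K) ≠ 0, 1 is not an eigenvalue of K and ker(I - K) = {0}, so we are in the first case: for every y there is a unique x = (I - K)^(-1) y. Explicitly, by the Sherman–Morrison formula, (I - u v^T)^(-1) = I + u v^T/(1 - v·u), i.e. (I - K)^(-1) = I + K/(4).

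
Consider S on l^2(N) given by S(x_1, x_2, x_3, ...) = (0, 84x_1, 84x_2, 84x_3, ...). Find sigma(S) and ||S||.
sigma(S) = closed disk {z in C : |z| ≤ 84}; ||S|| = 84

Note S = 84·U where U is the unit right shift (U x)_k = x_{k-1} (with x_0 := 0); so ||S|| = 84||U|| and sigma(S) = 84·sigma(U). ||S x||^2 = sum_{k≥1} |84x_k|^2 = 7056||x||^2, so ||S|| = 84 and sigma(S) ⊂ {|z| ≤ 84}. For any |lambda| < 84, the equation (S - lambda I) x = 0 forces x_1 = 0, then 84x_k = lambda x_{k+1} ⇒ x = 0, so S has no eigenvalues. But (S - lambda I) is not surjective for |lambda| < 84: solving (S - lambda I) x = e_1 would require x_n proportional to (lambda/84)^(-n), which is not in l^2. So every |lambda| < 84 lies in the residual spectrum. The boundary |lambda| = 84 is in the approximate point spectrum (the spectrum is closed). Hence sigma(S) is the closed disk of radius 84.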